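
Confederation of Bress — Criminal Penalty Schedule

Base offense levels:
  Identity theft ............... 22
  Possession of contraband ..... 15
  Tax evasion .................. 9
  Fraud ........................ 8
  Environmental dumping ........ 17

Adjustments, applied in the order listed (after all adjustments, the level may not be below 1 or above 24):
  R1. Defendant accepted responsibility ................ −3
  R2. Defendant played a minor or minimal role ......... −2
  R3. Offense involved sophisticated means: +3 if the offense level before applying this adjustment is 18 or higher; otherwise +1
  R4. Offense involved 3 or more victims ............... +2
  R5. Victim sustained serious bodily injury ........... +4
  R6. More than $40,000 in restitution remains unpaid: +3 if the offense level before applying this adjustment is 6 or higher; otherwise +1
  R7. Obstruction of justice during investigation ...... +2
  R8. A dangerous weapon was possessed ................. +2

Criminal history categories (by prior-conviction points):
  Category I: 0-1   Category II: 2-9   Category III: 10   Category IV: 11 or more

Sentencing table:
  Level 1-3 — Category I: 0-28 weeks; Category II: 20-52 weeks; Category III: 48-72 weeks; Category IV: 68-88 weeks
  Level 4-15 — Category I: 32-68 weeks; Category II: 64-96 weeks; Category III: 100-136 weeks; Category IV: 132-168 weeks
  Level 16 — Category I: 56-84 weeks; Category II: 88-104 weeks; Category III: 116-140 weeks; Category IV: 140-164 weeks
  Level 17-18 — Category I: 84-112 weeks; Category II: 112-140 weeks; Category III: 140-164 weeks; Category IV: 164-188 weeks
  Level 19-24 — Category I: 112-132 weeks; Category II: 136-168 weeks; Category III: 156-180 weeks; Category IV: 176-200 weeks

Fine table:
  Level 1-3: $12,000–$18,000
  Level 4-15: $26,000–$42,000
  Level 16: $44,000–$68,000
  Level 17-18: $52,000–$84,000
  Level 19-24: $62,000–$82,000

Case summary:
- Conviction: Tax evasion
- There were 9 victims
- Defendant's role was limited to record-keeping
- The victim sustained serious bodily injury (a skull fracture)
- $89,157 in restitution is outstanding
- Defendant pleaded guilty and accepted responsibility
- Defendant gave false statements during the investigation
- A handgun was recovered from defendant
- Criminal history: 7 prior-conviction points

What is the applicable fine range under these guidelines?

$52,000–$84,000

Base offense level for tax evasion: 9.
R1 applies: 9 − 3 = 6.
R2 applies: 6 − 2 = 4.
R4 applies: 4 + 2 = 6.
R5 applies: 6 + 4 = 10.
R6 applies (level before this adjustment is 10 ≥ 6, so +3): 10 + 3 = 13.
R7 applies: 13 + 2 = 15.
R8 applies: 15 + 2 = 17.
Final offense level: 17.
Level 17 falls in the 17-18 band.
Fine table: Level 17-18 → $52,000–$84,000.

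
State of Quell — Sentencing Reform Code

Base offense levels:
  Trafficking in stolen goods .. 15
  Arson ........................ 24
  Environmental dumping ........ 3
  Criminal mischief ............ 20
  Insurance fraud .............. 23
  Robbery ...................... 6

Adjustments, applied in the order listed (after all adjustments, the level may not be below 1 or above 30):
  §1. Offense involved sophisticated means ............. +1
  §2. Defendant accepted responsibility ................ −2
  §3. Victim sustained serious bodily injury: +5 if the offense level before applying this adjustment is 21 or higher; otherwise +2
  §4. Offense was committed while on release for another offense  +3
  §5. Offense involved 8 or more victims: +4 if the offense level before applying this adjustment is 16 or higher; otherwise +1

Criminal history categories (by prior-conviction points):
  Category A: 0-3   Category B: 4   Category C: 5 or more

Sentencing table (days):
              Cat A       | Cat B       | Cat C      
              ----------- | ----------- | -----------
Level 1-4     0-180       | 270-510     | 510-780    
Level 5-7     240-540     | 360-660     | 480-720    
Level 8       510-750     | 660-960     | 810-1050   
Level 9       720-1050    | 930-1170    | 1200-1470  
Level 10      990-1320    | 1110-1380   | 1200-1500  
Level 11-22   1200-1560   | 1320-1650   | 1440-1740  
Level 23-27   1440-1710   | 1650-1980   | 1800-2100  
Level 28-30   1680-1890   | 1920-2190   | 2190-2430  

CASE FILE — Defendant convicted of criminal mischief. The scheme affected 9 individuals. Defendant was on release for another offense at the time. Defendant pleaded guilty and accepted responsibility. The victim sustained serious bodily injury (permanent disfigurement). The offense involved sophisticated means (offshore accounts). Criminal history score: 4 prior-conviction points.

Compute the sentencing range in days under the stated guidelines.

Base offense level for criminal mischief: 20.
§1 applies: 20 + 1 = 21.
§2 applies: 21 − 2 = 19.
§3 applies (level before this adjustment is 19 < 21, so +2): 19 + 2 = 21.
§4 applies: 21 + 3 = 24.
§5 applies (level before this adjustment is 24 ≥ 16, so +4): 24 + 4 = 28.
Final offense level: 28.
Criminal history: 4 prior points → Category B (4).
Level 28 falls in the 28-30 band.
Grid: Level 28-30 × Category B = 1920-2190 days.

1920-2190 days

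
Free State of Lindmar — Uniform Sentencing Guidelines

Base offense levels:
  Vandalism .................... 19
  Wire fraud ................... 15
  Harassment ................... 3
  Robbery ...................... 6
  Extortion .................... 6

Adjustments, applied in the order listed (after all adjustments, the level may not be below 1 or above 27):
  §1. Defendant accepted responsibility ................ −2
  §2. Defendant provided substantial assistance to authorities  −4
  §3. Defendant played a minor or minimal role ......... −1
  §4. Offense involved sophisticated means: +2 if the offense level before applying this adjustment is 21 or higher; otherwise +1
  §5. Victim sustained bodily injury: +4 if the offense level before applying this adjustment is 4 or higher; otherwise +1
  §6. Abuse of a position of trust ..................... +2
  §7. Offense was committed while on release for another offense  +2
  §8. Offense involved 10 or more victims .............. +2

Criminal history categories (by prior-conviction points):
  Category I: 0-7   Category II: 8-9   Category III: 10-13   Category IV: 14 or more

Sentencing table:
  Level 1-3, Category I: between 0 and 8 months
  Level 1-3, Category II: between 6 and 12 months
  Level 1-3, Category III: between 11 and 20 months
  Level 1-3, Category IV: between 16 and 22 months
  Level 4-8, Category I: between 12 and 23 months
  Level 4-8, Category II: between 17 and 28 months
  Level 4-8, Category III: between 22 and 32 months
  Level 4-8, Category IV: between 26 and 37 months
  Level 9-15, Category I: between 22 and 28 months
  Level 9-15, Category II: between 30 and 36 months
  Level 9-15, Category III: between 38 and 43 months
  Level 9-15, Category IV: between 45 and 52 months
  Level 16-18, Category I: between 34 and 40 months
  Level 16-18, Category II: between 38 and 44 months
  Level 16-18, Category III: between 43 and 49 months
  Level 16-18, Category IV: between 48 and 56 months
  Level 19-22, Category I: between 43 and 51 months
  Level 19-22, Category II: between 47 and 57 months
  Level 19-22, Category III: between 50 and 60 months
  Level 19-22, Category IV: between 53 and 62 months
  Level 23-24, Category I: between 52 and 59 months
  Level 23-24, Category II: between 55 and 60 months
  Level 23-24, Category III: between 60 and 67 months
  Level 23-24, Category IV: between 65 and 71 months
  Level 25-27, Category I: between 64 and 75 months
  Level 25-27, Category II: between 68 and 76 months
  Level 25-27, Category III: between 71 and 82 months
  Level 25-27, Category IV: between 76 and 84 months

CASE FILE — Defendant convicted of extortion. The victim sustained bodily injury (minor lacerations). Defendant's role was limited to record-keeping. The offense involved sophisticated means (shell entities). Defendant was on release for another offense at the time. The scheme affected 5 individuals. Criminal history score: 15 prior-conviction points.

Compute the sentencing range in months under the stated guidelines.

Base offense level for extortion: 6.
§2 does not apply.
§3 applies: 6 − 1 = 5.
§4 applies (level before this adjustment is 5 < 21, so +1): 5 + 1 = 6.
§5 applies (level before this adjustment is 6 ≥ 4, so +4): 6 + 4 = 10.
§7 applies: 10 + 2 = 12.
Final offense level: 12.
Criminal history: 15 prior points → Category IV (14+).
Level 12 falls in the 9-15 band.
Grid: Level 9-15 × Category IV = 45-52 months.

45-52 months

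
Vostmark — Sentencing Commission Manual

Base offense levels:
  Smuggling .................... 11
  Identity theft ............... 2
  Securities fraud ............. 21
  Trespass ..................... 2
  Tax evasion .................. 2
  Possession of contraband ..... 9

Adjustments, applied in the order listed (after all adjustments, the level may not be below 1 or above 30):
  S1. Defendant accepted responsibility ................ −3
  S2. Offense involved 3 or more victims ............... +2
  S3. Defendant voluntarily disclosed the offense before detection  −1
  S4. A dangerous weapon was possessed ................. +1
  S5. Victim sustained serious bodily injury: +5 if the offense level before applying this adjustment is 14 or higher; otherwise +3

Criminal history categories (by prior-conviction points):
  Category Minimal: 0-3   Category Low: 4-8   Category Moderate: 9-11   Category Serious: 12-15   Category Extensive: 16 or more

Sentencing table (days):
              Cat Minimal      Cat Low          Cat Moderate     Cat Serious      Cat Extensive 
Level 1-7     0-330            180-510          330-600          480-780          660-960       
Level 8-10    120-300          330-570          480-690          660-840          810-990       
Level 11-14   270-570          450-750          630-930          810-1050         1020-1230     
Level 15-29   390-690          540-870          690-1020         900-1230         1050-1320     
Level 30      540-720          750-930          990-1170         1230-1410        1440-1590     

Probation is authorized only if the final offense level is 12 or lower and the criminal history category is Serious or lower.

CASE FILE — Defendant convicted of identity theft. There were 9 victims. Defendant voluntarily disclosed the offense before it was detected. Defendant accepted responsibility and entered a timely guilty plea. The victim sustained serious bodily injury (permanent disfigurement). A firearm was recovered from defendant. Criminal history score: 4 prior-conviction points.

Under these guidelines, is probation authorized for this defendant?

Base offense level for identity theft: 2.
S1 applies: 2 − 3 = -1.
S2 applies: -1 + 2 = 1.
S3 applies: 1 − 1 = 0.
S4 applies: 0 + 1 = 1.
S5 applies (level before this adjustment is 1 < 14, so +3): 1 + 3 = 4.
Final offense level: 4.
Criminal history: 4 prior points → Category Low (4-8).
Level 4 falls in the 1-7 band.
Grid: Level 1-7 × Category Low = 180-510 days.
Probation check: level 4 ≤ 12 and category Low ≤ Serious → eligible.

Yes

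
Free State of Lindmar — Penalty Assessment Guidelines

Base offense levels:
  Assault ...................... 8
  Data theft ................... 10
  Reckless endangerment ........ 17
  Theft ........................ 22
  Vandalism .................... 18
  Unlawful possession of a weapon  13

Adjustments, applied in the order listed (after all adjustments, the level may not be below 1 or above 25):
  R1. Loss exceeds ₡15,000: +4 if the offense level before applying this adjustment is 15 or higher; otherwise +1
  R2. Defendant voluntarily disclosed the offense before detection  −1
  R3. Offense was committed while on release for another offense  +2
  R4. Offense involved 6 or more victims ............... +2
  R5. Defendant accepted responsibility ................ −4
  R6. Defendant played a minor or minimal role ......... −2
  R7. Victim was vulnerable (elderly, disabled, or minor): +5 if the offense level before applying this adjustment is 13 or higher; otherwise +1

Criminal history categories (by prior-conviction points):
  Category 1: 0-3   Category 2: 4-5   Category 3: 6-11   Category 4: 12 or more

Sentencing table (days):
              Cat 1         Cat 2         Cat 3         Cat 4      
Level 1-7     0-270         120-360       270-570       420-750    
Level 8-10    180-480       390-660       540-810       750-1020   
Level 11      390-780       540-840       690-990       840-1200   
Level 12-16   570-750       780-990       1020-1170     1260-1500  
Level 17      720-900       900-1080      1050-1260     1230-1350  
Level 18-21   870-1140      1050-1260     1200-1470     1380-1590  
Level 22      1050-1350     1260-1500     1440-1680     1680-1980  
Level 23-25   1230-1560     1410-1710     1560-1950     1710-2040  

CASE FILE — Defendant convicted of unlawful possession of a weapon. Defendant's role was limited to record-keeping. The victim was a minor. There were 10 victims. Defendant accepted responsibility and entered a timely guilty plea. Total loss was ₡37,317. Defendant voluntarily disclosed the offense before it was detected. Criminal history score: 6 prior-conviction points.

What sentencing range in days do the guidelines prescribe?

540-810 days

Base offense level for unlawful possession of a weapon: 13.
R1 applies (level before this adjustment is 13 < 15, so +1): 13 + 1 = 14.
R2 applies: 14 − 1 = 13.
R3 does not apply.
R4 applies: 13 + 2 = 15.
R5 applies: 15 − 4 = 11.
R6 applies: 11 − 2 = 9.
R7 applies (level before this adjustment is 9 < 13, so +1): 9 + 1 = 10.
Final offense level: 10.
Criminal history: 6 prior points → Category 3 (6-11).
Level 10 falls in the 8-10 band.
Grid: Level 8-10 × Category 3 = 540-810 days.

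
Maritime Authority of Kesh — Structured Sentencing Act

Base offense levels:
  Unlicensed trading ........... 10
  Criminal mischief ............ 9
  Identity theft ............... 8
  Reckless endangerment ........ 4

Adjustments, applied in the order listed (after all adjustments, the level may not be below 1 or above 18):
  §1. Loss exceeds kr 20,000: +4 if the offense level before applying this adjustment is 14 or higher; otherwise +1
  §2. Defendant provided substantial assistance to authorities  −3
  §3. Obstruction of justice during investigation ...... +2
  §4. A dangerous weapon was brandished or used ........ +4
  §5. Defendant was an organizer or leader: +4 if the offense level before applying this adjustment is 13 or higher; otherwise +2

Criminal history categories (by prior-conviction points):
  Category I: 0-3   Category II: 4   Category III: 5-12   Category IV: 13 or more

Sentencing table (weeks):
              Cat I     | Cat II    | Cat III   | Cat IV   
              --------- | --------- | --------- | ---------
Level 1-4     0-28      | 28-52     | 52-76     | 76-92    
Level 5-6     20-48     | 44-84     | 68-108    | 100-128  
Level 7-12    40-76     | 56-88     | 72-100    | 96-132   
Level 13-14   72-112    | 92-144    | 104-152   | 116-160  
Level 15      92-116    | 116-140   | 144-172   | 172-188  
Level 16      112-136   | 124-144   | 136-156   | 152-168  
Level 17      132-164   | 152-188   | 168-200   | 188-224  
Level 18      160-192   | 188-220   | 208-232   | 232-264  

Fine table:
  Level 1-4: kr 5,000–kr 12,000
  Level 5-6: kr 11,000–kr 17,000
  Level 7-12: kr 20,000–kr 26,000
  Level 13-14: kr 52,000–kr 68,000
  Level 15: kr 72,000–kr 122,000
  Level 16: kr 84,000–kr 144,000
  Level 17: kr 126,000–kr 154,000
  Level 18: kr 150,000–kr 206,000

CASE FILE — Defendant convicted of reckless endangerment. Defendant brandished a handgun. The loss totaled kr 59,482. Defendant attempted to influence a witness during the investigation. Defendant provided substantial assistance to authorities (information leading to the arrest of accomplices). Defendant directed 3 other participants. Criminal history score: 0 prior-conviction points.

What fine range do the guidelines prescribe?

kr 20,000–kr 26,000

Base offense level for reckless endangerment: 4.
§1 applies (level before this adjustment is 4 < 14, so +1): 4 + 1 = 5.
§2 applies: 5 − 3 = 2.
§3 applies: 2 + 2 = 4.
§4 applies: 4 + 4 = 8.
§5 applies (level before this adjustment is 8 < 13, so +2): 8 + 2 = 10.
Final offense level: 10.
Level 10 falls in the 7-12 band.
Fine table: Level 7-12 → kr 20,000–kr 26,000.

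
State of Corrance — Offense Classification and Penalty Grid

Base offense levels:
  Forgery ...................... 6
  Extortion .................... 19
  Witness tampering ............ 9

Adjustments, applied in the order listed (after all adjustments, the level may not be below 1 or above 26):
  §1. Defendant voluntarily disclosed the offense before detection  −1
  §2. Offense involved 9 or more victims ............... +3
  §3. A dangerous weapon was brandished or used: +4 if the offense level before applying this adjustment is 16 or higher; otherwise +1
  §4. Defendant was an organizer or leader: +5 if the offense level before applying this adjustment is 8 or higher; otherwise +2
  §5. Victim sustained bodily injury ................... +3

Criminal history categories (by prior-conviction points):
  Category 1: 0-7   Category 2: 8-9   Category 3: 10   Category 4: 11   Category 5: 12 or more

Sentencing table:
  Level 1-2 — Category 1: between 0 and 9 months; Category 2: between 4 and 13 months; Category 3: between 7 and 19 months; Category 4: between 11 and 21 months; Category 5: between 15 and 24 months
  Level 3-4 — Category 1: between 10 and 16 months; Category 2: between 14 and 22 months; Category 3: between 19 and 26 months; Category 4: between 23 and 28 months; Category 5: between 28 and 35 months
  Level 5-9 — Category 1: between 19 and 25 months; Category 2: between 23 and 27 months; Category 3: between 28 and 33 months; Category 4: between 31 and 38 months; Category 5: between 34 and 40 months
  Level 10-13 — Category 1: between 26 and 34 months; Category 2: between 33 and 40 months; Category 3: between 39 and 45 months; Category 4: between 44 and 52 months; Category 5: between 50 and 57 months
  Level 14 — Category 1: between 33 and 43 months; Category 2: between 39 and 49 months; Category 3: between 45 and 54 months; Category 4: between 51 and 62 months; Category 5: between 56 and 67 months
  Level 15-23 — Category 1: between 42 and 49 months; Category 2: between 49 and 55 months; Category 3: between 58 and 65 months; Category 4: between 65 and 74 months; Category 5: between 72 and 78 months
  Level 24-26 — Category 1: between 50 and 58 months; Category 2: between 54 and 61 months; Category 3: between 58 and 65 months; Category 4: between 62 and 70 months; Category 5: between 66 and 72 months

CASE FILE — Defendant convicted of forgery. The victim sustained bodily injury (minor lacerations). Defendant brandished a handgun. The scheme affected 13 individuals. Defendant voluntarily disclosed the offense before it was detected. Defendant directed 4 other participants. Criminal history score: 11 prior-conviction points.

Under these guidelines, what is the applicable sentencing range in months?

65-74 months

Base offense level for forgery: 6.
§1 applies: 6 − 1 = 5.
§2 applies: 5 + 3 = 8.
§3 applies (level before this adjustment is 8 < 16, so +1): 8 + 1 = 9.
§4 applies (level before this adjustment is 9 ≥ 8, so +5): 9 + 5 = 14.
§5 applies: 14 + 3 = 17.
Final offense level: 17.
Criminal history: 11 prior points → Category 4 (11).
Level 17 falls in the 15-23 band.
Grid: Level 15-23 × Category 4 = 65-74 months.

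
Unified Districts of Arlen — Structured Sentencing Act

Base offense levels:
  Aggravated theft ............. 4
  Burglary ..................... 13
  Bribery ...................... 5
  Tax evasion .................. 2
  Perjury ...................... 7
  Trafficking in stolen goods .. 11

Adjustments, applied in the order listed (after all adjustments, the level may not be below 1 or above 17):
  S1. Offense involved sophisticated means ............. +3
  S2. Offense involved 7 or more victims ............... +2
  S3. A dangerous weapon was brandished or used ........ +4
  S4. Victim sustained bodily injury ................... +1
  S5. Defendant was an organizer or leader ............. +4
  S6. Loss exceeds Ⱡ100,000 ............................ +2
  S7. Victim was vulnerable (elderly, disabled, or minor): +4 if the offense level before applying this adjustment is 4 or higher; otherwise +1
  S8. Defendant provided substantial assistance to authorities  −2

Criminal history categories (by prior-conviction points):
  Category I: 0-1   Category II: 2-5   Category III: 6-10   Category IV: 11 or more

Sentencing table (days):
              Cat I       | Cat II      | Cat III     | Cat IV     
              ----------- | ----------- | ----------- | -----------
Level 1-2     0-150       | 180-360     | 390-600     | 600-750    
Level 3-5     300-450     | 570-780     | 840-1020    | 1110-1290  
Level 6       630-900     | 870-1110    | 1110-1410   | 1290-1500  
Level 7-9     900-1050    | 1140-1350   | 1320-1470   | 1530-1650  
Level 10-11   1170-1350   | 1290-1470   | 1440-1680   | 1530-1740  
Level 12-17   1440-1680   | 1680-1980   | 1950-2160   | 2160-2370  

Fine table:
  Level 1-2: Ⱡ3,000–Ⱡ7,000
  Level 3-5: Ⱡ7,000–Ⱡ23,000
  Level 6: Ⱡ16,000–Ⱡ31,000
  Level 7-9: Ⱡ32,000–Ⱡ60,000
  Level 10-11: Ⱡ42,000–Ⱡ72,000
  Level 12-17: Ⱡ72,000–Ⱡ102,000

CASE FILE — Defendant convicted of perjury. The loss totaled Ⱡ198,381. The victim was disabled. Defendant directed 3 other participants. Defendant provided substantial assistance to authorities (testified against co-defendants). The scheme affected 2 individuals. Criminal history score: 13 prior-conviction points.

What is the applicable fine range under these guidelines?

Base offense level for perjury: 7.
S1 does not apply.
S3 does not apply.
S4 does not apply.
S5 applies: 7 + 4 = 11.
S6 applies: 11 + 2 = 13.
S7 applies (level before this adjustment is 13 ≥ 4, so +4): 13 + 4 = 17.
S8 applies: 17 − 2 = 15.
Final offense level: 15.
Level 15 falls in the 12-17 band.
Fine table: Level 12-17 → Ⱡ72,000–Ⱡ102,000.

Ⱡ72,000–Ⱡ102,000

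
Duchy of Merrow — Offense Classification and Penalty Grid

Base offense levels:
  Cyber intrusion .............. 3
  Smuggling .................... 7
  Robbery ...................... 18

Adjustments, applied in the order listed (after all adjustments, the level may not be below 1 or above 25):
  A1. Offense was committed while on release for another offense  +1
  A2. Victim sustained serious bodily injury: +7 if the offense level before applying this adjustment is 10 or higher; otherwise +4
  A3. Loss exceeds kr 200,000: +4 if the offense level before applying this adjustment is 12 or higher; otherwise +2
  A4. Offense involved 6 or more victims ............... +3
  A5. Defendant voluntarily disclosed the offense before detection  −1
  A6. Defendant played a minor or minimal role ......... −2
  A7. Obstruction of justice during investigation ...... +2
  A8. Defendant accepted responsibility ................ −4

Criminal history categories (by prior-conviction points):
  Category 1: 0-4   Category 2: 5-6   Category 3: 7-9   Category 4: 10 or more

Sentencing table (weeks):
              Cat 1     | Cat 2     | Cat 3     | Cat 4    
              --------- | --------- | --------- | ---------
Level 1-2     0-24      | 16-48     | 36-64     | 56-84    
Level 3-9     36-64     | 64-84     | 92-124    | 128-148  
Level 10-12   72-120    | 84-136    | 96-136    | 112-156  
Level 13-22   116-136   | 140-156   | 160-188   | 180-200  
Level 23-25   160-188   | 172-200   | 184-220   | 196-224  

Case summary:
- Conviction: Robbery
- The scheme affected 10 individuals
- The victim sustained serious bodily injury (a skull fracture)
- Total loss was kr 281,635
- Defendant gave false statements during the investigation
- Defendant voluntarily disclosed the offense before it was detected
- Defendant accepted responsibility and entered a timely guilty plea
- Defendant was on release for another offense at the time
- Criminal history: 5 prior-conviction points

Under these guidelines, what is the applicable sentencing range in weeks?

172-200 weeks

Base offense level for robbery: 18.
A1 applies: 18 + 1 = 19.
A2 applies (level before this adjustment is 19 ≥ 10, so +7): 19 + 7 = 26.
A3 applies (level before this adjustment is 26 ≥ 12, so +4): 26 + 4 = 30.
A4 applies: 30 + 3 = 33.
A5 applies: 33 − 1 = 32.
A6 does not apply.
A7 applies: 32 + 2 = 34.
A8 applies: 34 − 4 = 30.
Level 30 exceeds the maximum of 25; capped at 25.
Final offense level: 25.
Criminal history: 5 prior points → Category 2 (5-6).
Level 25 falls in the 23-25 band.
Grid: Level 23-25 × Category 2 = 172-200 weeks.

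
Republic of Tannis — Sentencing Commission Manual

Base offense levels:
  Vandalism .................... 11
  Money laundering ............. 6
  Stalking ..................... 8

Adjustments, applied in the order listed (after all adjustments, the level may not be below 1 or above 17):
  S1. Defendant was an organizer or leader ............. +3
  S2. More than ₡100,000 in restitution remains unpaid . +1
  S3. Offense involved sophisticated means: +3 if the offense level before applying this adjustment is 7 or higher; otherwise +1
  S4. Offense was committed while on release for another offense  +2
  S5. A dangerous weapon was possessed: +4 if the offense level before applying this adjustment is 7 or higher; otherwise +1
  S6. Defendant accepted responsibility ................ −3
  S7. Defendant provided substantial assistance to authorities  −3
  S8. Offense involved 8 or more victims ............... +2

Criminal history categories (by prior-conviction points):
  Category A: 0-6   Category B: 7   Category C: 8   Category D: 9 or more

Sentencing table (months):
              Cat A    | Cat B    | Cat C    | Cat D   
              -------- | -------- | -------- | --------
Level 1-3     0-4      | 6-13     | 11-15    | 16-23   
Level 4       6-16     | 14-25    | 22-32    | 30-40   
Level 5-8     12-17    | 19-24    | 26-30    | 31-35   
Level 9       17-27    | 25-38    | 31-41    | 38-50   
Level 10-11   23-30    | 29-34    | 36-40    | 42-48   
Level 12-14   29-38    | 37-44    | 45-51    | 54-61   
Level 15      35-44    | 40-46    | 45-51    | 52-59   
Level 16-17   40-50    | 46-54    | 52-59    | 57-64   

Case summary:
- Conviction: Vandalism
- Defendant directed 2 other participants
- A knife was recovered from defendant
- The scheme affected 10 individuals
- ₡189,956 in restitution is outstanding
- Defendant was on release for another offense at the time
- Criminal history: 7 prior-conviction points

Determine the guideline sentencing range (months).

46-54 months

Base offense level for vandalism: 11.
S1 applies: 11 + 3 = 14.
S2 applies: 14 + 1 = 15.
S4 applies: 15 + 2 = 17.
S5 applies (level before this adjustment is 17 ≥ 7, so +4): 17 + 4 = 21.
S8 applies: 21 + 2 = 23.
Level 23 exceeds the maximum of 17; capped at 17.
Final offense level: 17.
Criminal history: 7 prior points → Category B (7).
Level 17 falls in the 16-17 band.
Grid: Level 16-17 × Category B = 46-54 months.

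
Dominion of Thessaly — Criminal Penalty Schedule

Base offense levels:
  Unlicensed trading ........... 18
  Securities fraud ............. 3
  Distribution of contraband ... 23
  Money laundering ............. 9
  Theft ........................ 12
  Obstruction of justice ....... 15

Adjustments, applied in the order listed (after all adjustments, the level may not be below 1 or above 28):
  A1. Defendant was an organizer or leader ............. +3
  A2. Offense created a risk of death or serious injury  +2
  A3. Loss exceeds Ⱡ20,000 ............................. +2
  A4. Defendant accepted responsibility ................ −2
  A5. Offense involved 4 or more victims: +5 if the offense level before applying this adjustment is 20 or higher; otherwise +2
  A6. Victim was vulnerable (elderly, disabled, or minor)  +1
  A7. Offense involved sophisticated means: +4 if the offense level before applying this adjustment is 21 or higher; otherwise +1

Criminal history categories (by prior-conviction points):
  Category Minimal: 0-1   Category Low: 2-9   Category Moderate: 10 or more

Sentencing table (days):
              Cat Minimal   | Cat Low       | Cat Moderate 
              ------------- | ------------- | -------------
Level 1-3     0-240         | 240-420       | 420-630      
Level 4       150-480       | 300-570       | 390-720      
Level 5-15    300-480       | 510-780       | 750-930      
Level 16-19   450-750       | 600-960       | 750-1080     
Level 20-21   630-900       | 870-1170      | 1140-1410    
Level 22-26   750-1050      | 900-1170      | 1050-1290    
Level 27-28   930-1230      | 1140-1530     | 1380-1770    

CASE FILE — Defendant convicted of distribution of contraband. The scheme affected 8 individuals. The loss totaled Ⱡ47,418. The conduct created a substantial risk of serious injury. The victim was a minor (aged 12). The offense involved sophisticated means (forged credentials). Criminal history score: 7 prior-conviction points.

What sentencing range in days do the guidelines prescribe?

Base offense level for distribution of contraband: 23.
A2 applies: 23 + 2 = 25.
A3 applies: 25 + 2 = 27.
A5 applies (level before this adjustment is 27 ≥ 20, so +5): 27 + 5 = 32.
A6 applies: 32 + 1 = 33.
A7 applies (level before this adjustment is 33 ≥ 21, so +4): 33 + 4 = 37.
Level 37 exceeds the maximum of 28; capped at 28.
Final offense level: 28.
Criminal history: 7 prior points → Category Low (2-9).
Level 28 falls in the 27-28 band.
Grid: Level 27-28 × Category Low = 1140-1530 days.

1140-1530 days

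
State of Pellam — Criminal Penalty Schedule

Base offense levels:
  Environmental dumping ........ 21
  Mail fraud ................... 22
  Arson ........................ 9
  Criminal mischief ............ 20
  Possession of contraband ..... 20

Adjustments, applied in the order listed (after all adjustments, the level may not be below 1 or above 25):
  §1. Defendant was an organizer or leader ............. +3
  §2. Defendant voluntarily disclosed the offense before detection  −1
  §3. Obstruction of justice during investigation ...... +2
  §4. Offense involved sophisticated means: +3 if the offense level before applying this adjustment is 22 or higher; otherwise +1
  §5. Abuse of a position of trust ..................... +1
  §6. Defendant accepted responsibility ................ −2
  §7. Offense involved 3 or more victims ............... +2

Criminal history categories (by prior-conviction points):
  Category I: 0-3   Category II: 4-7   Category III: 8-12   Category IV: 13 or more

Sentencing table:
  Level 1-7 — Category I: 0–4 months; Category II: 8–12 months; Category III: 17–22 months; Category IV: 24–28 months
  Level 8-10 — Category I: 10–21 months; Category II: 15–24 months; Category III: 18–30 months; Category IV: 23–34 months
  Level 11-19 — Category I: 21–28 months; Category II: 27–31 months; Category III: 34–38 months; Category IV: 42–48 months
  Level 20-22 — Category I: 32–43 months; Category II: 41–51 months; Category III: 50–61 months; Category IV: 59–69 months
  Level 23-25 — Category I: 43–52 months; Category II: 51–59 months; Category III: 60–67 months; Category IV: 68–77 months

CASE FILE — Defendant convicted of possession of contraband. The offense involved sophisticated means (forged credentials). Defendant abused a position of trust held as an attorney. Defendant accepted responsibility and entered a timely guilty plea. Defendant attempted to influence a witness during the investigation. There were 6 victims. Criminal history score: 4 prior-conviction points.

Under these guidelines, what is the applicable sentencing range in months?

Base offense level for possession of contraband: 20.
§2 does not apply.
§3 applies: 20 + 2 = 22.
§4 applies (level before this adjustment is 22 ≥ 22, so +3): 22 + 3 = 25.
§5 applies: 25 + 1 = 26.
§6 applies: 26 − 2 = 24.
§7 applies: 24 + 2 = 26.
Level 26 exceeds the maximum of 25; capped at 25.
Final offense level: 25.
Criminal history: 4 prior points → Category II (4-7).
Level 25 falls in the 23-25 band.
Grid: Level 23-25 × Category II = 51-59 months.

51-59 months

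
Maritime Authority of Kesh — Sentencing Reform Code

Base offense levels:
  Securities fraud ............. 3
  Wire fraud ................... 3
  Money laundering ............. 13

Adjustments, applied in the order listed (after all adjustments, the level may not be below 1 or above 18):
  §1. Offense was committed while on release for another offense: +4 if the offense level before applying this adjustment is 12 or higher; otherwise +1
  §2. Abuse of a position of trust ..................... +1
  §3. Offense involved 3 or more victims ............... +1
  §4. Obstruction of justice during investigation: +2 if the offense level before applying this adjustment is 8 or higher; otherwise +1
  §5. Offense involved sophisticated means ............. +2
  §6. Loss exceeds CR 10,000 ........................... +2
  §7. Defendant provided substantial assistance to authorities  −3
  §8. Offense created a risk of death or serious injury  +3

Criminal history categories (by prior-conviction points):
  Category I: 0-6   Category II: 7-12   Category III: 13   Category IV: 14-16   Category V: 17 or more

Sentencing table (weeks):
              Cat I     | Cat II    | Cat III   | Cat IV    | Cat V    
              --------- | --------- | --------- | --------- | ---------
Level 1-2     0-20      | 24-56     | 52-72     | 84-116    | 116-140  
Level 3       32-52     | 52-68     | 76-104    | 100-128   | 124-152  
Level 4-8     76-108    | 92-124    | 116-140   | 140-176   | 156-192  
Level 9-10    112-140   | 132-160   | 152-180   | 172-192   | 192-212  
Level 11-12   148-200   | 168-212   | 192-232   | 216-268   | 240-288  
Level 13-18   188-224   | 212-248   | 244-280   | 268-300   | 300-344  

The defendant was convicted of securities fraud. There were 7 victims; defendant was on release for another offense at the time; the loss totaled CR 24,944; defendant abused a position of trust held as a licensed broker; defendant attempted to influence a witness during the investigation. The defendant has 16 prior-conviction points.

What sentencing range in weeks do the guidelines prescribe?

Base offense level for securities fraud: 3.
§1 applies (level before this adjustment is 3 < 12, so +1): 3 + 1 = 4.
§2 applies: 4 + 1 = 5.
§3 applies: 5 + 1 = 6.
§4 applies (level before this adjustment is 6 < 8, so +1): 6 + 1 = 7.
§5 does not apply.
§6 applies: 7 + 2 = 9.
Final offense level: 9.
Criminal history: 16 prior points → Category IV (14-16).
Level 9 falls in the 9-10 band.
Grid: Level 9-10 × Category IV = 172-192 weeks.

172-192 weeks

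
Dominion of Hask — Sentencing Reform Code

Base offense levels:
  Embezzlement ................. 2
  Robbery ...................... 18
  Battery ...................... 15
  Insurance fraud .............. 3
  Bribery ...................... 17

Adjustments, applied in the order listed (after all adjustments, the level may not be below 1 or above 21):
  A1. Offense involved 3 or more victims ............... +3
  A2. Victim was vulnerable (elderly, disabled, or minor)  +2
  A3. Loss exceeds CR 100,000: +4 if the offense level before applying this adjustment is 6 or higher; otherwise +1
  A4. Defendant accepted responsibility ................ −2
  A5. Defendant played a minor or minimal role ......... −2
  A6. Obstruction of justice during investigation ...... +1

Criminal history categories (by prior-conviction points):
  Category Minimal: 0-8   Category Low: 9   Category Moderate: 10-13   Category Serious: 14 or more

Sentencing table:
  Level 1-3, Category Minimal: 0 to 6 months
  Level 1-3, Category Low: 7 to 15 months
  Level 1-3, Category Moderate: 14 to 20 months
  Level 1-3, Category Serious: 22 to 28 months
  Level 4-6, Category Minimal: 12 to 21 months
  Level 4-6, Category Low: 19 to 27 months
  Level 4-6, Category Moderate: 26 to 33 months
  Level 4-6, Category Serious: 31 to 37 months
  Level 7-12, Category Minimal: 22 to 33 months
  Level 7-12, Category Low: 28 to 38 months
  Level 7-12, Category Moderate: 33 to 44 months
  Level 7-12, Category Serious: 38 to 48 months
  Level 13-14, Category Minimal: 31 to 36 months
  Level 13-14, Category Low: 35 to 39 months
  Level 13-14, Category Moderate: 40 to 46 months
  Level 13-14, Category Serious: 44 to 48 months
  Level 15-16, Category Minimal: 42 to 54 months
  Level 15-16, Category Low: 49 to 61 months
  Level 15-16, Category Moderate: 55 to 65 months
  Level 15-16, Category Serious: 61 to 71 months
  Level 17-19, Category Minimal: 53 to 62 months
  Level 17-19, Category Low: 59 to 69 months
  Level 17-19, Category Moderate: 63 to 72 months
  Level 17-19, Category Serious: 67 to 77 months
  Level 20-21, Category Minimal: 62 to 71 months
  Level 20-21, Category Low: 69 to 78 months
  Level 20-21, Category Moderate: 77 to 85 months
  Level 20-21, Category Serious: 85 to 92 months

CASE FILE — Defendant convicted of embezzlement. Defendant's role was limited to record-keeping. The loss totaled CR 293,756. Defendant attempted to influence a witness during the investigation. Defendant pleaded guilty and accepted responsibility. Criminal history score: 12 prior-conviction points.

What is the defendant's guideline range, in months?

Base offense level for embezzlement: 2.
A2 does not apply.
A3 applies (level before this adjustment is 2 < 6, so +1): 2 + 1 = 3.
A4 applies: 3 − 2 = 1.
A5 applies: 1 − 2 = -1.
A6 applies: -1 + 1 = 0.
Level 0 is below the minimum of 1; floored at 1.
Final offense level: 1.
Criminal history: 12 prior points → Category Moderate (10-13).
Level 1 falls in the 1-3 band.
Grid: Level 1-3 × Category Moderate = 14-20 months.

14-20 months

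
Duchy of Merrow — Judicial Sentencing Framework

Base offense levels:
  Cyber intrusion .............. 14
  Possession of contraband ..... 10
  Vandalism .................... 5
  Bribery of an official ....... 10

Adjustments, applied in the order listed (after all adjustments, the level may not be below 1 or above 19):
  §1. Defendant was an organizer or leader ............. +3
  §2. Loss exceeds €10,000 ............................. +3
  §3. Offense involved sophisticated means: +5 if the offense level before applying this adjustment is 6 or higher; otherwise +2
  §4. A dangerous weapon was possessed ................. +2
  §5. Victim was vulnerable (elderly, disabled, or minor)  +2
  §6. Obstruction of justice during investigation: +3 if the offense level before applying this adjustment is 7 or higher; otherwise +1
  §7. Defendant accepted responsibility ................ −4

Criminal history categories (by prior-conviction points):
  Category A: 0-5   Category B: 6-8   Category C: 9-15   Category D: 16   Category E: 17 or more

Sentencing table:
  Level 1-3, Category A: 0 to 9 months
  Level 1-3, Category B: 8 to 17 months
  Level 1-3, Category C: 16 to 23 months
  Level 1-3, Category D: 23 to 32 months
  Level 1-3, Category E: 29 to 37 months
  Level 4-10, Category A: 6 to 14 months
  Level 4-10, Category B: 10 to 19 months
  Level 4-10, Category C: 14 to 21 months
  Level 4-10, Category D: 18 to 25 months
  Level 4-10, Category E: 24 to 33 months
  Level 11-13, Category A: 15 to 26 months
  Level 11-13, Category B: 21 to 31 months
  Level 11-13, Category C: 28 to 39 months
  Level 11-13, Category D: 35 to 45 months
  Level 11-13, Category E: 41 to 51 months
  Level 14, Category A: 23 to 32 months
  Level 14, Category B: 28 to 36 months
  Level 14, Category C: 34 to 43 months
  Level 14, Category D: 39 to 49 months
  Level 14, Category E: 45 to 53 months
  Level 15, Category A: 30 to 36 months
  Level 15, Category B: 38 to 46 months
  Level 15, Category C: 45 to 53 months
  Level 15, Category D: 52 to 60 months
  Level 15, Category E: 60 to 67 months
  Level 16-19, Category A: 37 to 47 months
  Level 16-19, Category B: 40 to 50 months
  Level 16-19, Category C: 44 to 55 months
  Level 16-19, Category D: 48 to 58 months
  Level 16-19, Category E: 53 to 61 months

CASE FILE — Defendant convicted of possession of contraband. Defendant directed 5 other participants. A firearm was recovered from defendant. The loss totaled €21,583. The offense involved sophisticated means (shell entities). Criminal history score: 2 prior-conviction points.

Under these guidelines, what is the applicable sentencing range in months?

37-47 months

Base offense level for possession of contraband: 10.
§1 applies: 10 + 3 = 13.
§2 applies: 13 + 3 = 16.
§3 applies (level before this adjustment is 16 ≥ 6, so +5): 16 + 5 = 21.
§4 applies: 21 + 2 = 23.
§6 does not apply.
Level 23 exceeds the maximum of 19; capped at 19.
Final offense level: 19.
Criminal history: 2 prior points → Category A (0-5).
Level 19 falls in the 16-19 band.
Grid: Level 16-19 × Category A = 37-47 months.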